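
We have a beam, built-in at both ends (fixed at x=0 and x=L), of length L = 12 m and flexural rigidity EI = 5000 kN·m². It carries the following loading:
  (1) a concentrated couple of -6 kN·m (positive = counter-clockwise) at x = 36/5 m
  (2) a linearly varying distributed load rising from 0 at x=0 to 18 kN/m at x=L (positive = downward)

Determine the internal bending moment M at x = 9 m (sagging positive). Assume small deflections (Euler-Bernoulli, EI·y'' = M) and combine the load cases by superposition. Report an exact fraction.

M(9) = 2439/100 kN·m

Load 1 — applied couple M₀=-6 kN·m at a=36/5 m (b=L-a=24/5):
  M_1 = R_Ax - M_A - M₀  [x>a] with R_A=-18/25, M_A=-48/25 = (-18/25)·9 - (-48/25) - (-6) = 36/25 kN·m
Load 2 — triangular load w₀=18 kN/m (0→w₀ over full span):
  M_2 = 3w₀Lx/20 - w₀L²/30 - w₀x³/(6L) = 3·18·12·9/20 - 18·12²/30 - 18·9³/(6·12) = 459/20 kN·m
Superposition: M = Σ M_i = 2439/100 kN·m ≈ 24.390000 kN·m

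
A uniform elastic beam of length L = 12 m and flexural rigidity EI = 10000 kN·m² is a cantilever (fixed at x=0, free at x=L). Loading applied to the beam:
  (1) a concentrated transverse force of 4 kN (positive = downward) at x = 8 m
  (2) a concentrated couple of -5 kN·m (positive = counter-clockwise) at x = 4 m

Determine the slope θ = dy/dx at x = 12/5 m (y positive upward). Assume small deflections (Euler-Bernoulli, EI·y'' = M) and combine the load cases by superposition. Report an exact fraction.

θ(12/5) = -483/62500 rad

Load 1 — point force P=4 kN at a=8 m (b=L-a=4):
  θ_1 = -Px(2a-x)/(2EI)  [x≤a] = -4·(12/5)·(2·8-(12/5))/(2·10000) = -102/15625 rad
Load 2 — applied couple M₀=-5 kN·m at a=4 m (b=L-a=8):
  θ_2 = M₀x/EI  [x≤a] = (-5)·(12/5)/10000 = -3/2500 rad
Superposition: θ = Σ θ_i = -483/62500 rad ≈ -0.007728 rad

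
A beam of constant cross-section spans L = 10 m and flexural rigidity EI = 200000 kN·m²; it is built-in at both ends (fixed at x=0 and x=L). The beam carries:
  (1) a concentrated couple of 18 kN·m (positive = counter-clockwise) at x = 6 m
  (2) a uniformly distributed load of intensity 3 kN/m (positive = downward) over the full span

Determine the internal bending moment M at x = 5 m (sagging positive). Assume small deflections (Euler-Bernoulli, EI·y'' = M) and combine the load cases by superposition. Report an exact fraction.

Load 1 — applied couple M₀=18 kN·m at a=6 m (b=L-a=4):
  M_1 = R_Ax - M_A  [x≤a] with R_A=324/125, M_A=144/25 = (324/125)·5 - (144/25) = 36/5 kN·m
Load 2 — uniform load w=3 kN/m over full span:
  M_2 = wLx/2 - wL²/12 - wx²/2 = 3·10·5/2 - 3·10²/12 - 3·5²/2 = 25/2 kN·m
Superposition: M = Σ M_i = 197/10 kN·m ≈ 19.700000 kN·m

M(5) = 197/10 kN·m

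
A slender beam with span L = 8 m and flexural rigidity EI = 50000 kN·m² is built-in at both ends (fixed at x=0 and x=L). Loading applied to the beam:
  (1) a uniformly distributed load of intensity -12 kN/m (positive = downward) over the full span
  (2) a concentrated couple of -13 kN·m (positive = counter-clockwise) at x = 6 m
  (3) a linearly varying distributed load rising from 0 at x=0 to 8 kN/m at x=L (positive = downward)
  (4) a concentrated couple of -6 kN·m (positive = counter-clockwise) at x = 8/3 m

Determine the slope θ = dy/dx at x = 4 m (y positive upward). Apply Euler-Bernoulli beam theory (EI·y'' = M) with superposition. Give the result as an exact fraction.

θ(4) = -61/6000000 rad

Load 1 — uniform load w=-12 kN/m over full span:
  θ_1 = -wx(L-x)(L-2x)/(12EI) = -(-12)·4·(8-4)·(8-2·4)/(12·50000) = 0 rad
Load 2 — applied couple M₀=-13 kN·m at a=6 m (b=L-a=2):
  θ_2 = (R_Ax²/2 - M_Ax)/EI  [x≤a] with R_A=-117/64, M_A=-65/16 = ((-117/64)·4²/2 - (-65/16)·4)/50000 = 13/400000 rad
Load 3 — triangular load w₀=8 kN/m (0→w₀ over full span):
  θ_3 = -w₀(2x(L-x)(L-2x)(x+2L)+x²(L-x)²)/(120LEI) = -8·(2·4·(8-4)·(8-2·4)·(4+2·8)+4²·(8-4)²)/(120·8·50000) = -2/46875 rad
Load 4 — applied couple M₀=-6 kN·m at a=8/3 m (b=L-a=16/3):
  θ_4 = (R_Ax²/2 - M_Ax - M₀(x-a))/EI  [x>a] with R_A=-1, M_A=0 = ((-1)·4²/2 - 0·4 - (-6)·(4-(8/3)))/50000 = 0 rad
Superposition: θ = Σ θ_i = -61/6000000 rad ≈ -0.000010 rad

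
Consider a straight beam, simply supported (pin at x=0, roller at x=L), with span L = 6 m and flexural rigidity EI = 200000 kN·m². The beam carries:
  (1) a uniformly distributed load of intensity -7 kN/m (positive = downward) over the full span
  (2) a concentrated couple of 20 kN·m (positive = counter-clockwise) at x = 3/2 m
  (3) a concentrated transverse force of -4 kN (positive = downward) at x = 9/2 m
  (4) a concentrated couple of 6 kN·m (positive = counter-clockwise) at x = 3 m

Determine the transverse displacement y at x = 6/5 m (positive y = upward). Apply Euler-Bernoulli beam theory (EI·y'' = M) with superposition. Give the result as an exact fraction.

y(6/5) = 231417/500000000 m

Load 1 — uniform load w=-7 kN/m over full span:
  y_1 = -wx(L³-2Lx²+x³)/(24EI) = -(-7)·(6/5)·(6³-2·6·(6/5)²+(6/5)³)/(24·200000) = 5481/15625000 m
Load 2 — applied couple M₀=20 kN·m at a=3/2 m (b=L-a=9/2):
  y_2 = (M₀x³/(6L)+C₁x)/EI  [x≤a] with C₁=M₀(3b²-L²)/(6L)=55/4 = (20·(6/5)³/(6·6)+(55/4)·(6/5))/200000 = 873/10000000 m
Load 3 — point force P=-4 kN at a=9/2 m (b=L-a=3/2):
  y_3 = -Pbx(L²-b²-x²)/(6LEI)  [x≤a] = -(-4)·(3/2)·(6/5)·(6²-(3/2)²-(6/5)²)/(6·6·200000) = 3231/100000000 m
Load 4 — applied couple M₀=6 kN·m at a=3 m (b=L-a=3):
  y_4 = (M₀x³/(6L)+C₁x)/EI  [x≤a] with C₁=M₀(3b²-L²)/(6L)=-3/2 = (6·(6/5)³/(6·6)+(-3/2)·(6/5))/200000 = -189/25000000 m
Superposition: y = Σ y_i = 231417/500000000 m ≈ 0.000463 m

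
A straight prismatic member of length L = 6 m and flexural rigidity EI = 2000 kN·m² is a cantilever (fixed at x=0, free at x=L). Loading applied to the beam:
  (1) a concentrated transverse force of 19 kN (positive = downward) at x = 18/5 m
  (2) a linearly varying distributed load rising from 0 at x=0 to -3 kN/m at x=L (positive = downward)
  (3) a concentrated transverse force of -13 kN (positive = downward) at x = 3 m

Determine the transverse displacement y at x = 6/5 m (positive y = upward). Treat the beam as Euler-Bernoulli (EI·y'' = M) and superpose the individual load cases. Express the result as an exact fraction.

Load 1 — point force P=19 kN at a=18/5 m (b=L-a=12/5):
  y_1 = -Px²(3a-x)/(6EI)  [x≤a] = -19·(6/5)²·(3·(18/5)-(6/5))/(6·2000) = -342/15625 m
Load 2 — triangular load w₀=-3 kN/m (0→w₀ over full span):
  y_2 = (w₀Lx³/12-w₀L²x²/6-w₀x⁵/(120L))/EI = ((-3)·6·(6/5)³/12-(-3)·6²·(6/5)²/6-(-3)·(6/5)⁵/(120·6))/2000 = 182331/15625000 m
Load 3 — point force P=-13 kN at a=3 m (b=L-a=3):
  y_3 = -Px²(3a-x)/(6EI)  [x≤a] = -(-13)·(6/5)²·(3·3-(6/5))/(6·2000) = 1521/125000 m
Superposition: y = Σ y_i = 3807/1953125 m ≈ 0.001949 m

y(6/5) = 3807/1953125 m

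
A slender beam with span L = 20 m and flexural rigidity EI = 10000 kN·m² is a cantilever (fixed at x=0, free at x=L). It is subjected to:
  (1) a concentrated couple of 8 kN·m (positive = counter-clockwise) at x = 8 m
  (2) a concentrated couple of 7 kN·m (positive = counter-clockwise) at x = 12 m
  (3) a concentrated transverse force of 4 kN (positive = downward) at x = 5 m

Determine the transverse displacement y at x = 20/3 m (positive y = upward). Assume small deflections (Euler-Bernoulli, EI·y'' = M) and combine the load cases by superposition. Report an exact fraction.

y(20/3) = 1/120 m

Load 1 — applied couple M₀=8 kN·m at a=8 m (b=L-a=12):
  y_1 = M₀x²/(2EI)  [x≤a] = 8·(20/3)²/(2·10000) = 4/225 m
Load 2 — applied couple M₀=7 kN·m at a=12 m (b=L-a=8):
  y_2 = M₀x²/(2EI)  [x≤a] = 7·(20/3)²/(2·10000) = 7/450 m
Load 3 — point force P=4 kN at a=5 m (b=L-a=15):
  y_3 = -Pa²(3x-a)/(6EI)  [x>a] = -4·5²·(3·(20/3)-5)/(6·10000) = -1/40 m
Superposition: y = Σ y_i = 1/120 m ≈ 0.008333 m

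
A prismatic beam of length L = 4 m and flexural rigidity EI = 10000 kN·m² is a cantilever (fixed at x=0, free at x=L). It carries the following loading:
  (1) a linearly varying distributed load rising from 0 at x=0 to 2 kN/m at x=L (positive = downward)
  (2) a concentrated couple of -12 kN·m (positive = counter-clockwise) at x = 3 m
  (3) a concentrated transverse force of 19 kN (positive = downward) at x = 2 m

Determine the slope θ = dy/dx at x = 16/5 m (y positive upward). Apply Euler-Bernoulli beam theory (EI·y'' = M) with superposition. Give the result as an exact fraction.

θ(16/5) = -84223/9375000 rad

Load 1 — triangular load w₀=2 kN/m (0→w₀ over full span):
  θ_1 = (w₀Lx²/4-w₀L²x/3-w₀x⁴/(24L))/EI = (2·4·(16/5)²/4-2·4²·(16/5)/3-2·(16/5)⁴/(24·4))/10000 = -1856/1171875 rad
Load 2 — applied couple M₀=-12 kN·m at a=3 m (b=L-a=1):
  θ_2 = M₀a/EI  [x>a] = (-12)·3/10000 = -9/2500 rad
Load 3 — point force P=19 kN at a=2 m (b=L-a=2):
  θ_3 = -Pa²/(2EI)  [x>a] = -19·2²/(2·10000) = -19/5000 rad
Superposition: θ = Σ θ_i = -84223/9375000 rad ≈ -0.008984 rad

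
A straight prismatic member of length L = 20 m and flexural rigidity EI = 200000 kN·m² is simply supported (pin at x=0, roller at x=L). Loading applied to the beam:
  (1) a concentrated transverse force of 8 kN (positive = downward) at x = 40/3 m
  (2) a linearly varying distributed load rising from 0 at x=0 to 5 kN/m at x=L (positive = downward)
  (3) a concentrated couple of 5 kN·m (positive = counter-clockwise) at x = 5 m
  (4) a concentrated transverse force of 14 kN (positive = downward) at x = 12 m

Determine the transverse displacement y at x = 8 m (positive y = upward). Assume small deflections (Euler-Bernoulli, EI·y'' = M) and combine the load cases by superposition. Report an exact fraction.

Load 1 — point force P=8 kN at a=40/3 m (b=L-a=20/3):
  y_1 = -Pbx(L²-b²-x²)/(6LEI)  [x≤a] = -8·(20/3)·8·(20²-(20/3)²-8²)/(6·20·200000) = -1312/253125 m
Load 2 — triangular load w₀=5 kN/m (0→w₀ over full span):
  y_2 = -w₀x(7L⁴-10L²x²+3x⁴)/(360LEI) = -5·8·(7·20⁴-10·20²·8²+3·8⁴)/(360·20·200000) = -1141/46875 m
Load 3 — applied couple M₀=5 kN·m at a=5 m (b=L-a=15):
  y_3 = (M₀x³/(6L)-M₀(x-a)²/2+C₁x)/EI  [x>a] with C₁=M₀(3b²-L²)/(6L)=275/24 = (5·8³/(6·20)-5·(8-5)²/2+(275/24)·8)/200000 = 181/400000 m
Load 4 — point force P=14 kN at a=12 m (b=L-a=8):
  y_4 = -Pbx(L²-b²-x²)/(6LEI)  [x≤a] = -14·8·8·(20²-8²-8²)/(6·20·200000) = -476/46875 m
Superposition: y = Σ y_i = -6354727/162000000 m ≈ -0.039227 m

y(8) = -6354727/162000000 m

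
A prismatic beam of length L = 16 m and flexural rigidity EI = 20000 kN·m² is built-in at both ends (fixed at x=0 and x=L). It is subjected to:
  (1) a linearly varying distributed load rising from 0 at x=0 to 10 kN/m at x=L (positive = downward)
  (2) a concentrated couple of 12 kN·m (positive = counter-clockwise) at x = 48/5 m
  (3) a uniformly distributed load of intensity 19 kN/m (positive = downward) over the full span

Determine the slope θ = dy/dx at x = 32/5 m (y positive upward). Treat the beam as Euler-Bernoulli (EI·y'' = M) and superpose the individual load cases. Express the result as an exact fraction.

Load 1 — triangular load w₀=10 kN/m (0→w₀ over full span):
  θ_1 = -w₀(2x(L-x)(L-2x)(x+2L)+x²(L-x)²)/(120LEI) = -10·(2·(32/5)·(16-(32/5))·(16-2·(32/5))·((32/5)+2·16)+(32/5)²·(16-(32/5))²)/(120·16·20000) = -384/78125 rad
Load 2 — applied couple M₀=12 kN·m at a=48/5 m (b=L-a=32/5):
  θ_2 = (R_Ax²/2 - M_Ax)/EI  [x≤a] with R_A=27/25, M_A=96/25 = ((27/25)·(32/5)²/2 - (96/25)·(32/5))/20000 = -48/390625 rad
Load 3 — uniform load w=19 kN/m over full span:
  θ_3 = -wx(L-x)(L-2x)/(12EI) = -19·(32/5)·(16-(32/5))·(16-2·(32/5))/(12·20000) = -1216/78125 rad
Superposition: θ = Σ θ_i = -8048/390625 rad ≈ -0.020603 rad

θ(32/5) = -8048/390625 rad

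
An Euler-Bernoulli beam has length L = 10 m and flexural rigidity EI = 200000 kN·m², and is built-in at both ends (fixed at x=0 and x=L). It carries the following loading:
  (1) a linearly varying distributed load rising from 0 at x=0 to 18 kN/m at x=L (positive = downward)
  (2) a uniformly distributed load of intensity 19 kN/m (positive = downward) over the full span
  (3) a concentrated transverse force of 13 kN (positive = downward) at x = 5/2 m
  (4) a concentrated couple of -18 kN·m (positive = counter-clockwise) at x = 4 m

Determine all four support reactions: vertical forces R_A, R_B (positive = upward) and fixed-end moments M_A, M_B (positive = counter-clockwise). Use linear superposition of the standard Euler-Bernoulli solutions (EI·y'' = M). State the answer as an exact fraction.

R_A = 521507/4000 kN, M_A = 562691/2400 kN·m, R_B = 650493/4000 kN, M_B = -624449/2400 kN·m

Load 1 — triangular load w₀=18 kN/m (0→w₀ over full span):
  R_A = 3w₀L/20 = 3·18·10/20 = 27 kN
  M_A = w₀L²/30 = 18·10²/30 = 60 kN·m
  R_B = 7w₀L/20 = 7·18·10/20 = 63 kN
  M_B = -w₀L²/20 = -18·10²/20 = -90 kN·m
Load 2 — uniform load w=19 kN/m over full span:
  R_A = wL/2 = 19·10/2 = 95 kN
  M_A = wL²/12 = 19·10²/12 = 475/3 kN·m
  R_B = wL/2 = 19·10/2 = 95 kN
  M_B = -wL²/12 = -19·10²/12 = -475/3 kN·m
Load 3 — point force P=13 kN at a=5/2 m (b=L-a=15/2):
  R_A = Pb²(3a+b)/L³ = 13·(15/2)²·(3·(5/2)+(15/2))/10³ = 351/32 kN
  M_A = Pab²/L² = 13·(5/2)·(15/2)²/10² = 585/32 kN·m
  R_B = Pa²(a+3b)/L³ = 13·(5/2)²·((5/2)+3·(15/2))/10³ = 65/32 kN
  M_B = -Pa²b/L² = -13·(5/2)²·(15/2)/10² = -195/32 kN·m
Load 4 — applied couple M₀=-18 kN·m at a=4 m (b=L-a=6):
  R_A = 6M₀ab/L³ = 6·(-18)·4·6/10³ = -324/125 kN
  M_A = M₀b(2a-b)/L² = (-18)·6·(2·4-6)/10² = -54/25 kN·m
  R_B = -6M₀ab/L³ = -6·(-18)·4·6/10³ = 324/125 kN
  M_B = M₀a(2b-a)/L² = (-18)·4·(2·6-4)/10² = -144/25 kN·m
Superposition: R_A = 521507/4000 kN, M_A = 562691/2400 kN·m, R_B = 650493/4000 kN, M_B = -624449/2400 kN·m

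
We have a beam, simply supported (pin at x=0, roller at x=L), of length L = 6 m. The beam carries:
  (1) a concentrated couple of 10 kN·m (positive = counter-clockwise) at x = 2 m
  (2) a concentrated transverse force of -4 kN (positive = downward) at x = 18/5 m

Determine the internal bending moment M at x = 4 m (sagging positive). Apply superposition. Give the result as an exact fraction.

Load 1 — applied couple M₀=10 kN·m at a=2 m (b=L-a=4):
  M_1 = M₀x/L - M₀  [x>a] = 10·4/6 - 10 = -10/3 kN·m
Load 2 — point force P=-4 kN at a=18/5 m (b=L-a=12/5):
  M_2 = Pa(L-x)/L  [x>a] = (-4)·(18/5)·(6-4)/6 = -24/5 kN·m
Superposition: M = Σ M_i = -122/15 kN·m ≈ -8.133333 kN·m

M(4) = -122/15 kN·m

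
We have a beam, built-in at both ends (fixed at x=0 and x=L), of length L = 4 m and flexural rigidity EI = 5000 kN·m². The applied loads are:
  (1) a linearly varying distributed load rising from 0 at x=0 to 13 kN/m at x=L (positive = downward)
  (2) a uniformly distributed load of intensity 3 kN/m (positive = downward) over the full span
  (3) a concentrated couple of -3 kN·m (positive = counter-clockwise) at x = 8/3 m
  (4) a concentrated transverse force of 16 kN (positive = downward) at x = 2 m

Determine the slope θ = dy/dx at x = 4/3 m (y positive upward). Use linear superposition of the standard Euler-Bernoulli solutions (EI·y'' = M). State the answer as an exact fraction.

θ(4/3) = -2137/1518750 rad

Load 1 — triangular load w₀=13 kN/m (0→w₀ over full span):
  θ_1 = -w₀(2x(L-x)(L-2x)(x+2L)+x²(L-x)²)/(120LEI) = -13·(2·(4/3)·(4-(4/3))·(4-2·(4/3))·((4/3)+2·4)+(4/3)²·(4-(4/3))²)/(120·4·5000) = -416/759375 rad
Load 2 — uniform load w=3 kN/m over full span:
  θ_2 = -wx(L-x)(L-2x)/(12EI) = -3·(4/3)·(4-(4/3))·(4-2·(4/3))/(12·5000) = -4/16875 rad
Load 3 — applied couple M₀=-3 kN·m at a=8/3 m (b=L-a=4/3):
  θ_3 = (R_Ax²/2 - M_Ax)/EI  [x≤a] with R_A=-1, M_A=-1 = ((-1)·(4/3)²/2 - (-1)·(4/3))/5000 = 1/11250 rad
Load 4 — point force P=16 kN at a=2 m (b=L-a=2):
  θ_4 = -Pb²x(2aL-(3a+b)x)/(2L³EI)  [x≤a] = -16·2²·(4/3)·(2·2·4-(3·2+2)·(4/3))/(2·4³·5000) = -4/5625 rad
Superposition: θ = Σ θ_i = -2137/1518750 rad ≈ -0.001407 rad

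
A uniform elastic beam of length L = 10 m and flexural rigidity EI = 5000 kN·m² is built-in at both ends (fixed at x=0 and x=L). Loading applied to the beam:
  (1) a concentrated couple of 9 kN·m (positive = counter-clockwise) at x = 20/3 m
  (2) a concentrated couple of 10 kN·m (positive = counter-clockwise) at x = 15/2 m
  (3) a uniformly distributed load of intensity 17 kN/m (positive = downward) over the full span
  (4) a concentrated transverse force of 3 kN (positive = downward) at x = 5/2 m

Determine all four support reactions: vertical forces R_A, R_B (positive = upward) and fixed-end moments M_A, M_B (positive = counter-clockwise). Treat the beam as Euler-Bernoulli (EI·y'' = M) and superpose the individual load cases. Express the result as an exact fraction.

Load 1 — applied couple M₀=9 kN·m at a=20/3 m (b=L-a=10/3):
  R_A = 6M₀ab/L³ = 6·9·(20/3)·(10/3)/10³ = 6/5 kN
  M_A = M₀b(2a-b)/L² = 9·(10/3)·(2·(20/3)-(10/3))/10² = 3 kN·m
  R_B = -6M₀ab/L³ = -6·9·(20/3)·(10/3)/10³ = -6/5 kN
  M_B = M₀a(2b-a)/L² = 9·(20/3)·(2·(10/3)-(20/3))/10² = 0 kN·m
Load 2 — applied couple M₀=10 kN·m at a=15/2 m (b=L-a=5/2):
  R_A = 6M₀ab/L³ = 6·10·(15/2)·(5/2)/10³ = 9/8 kN
  M_A = M₀b(2a-b)/L² = 10·(5/2)·(2·(15/2)-(5/2))/10² = 25/8 kN·m
  R_B = -6M₀ab/L³ = -6·10·(15/2)·(5/2)/10³ = -9/8 kN
  M_B = M₀a(2b-a)/L² = 10·(15/2)·(2·(5/2)-(15/2))/10² = -15/8 kN·m
Load 3 — uniform load w=17 kN/m over full span:
  R_A = wL/2 = 17·10/2 = 85 kN
  M_A = wL²/12 = 17·10²/12 = 425/3 kN·m
  R_B = wL/2 = 17·10/2 = 85 kN
  M_B = -wL²/12 = -17·10²/12 = -425/3 kN·m
Load 4 — point force P=3 kN at a=5/2 m (b=L-a=15/2):
  R_A = Pb²(3a+b)/L³ = 3·(15/2)²·(3·(5/2)+(15/2))/10³ = 81/32 kN
  M_A = Pab²/L² = 3·(5/2)·(15/2)²/10² = 135/32 kN·m
  R_B = Pa²(a+3b)/L³ = 3·(5/2)²·((5/2)+3·(15/2))/10³ = 15/32 kN
  M_B = -Pa²b/L² = -3·(5/2)²·(15/2)/10² = -45/32 kN·m
Superposition: R_A = 14377/160 kN, M_A = 14593/96 kN·m, R_B = 13303/160 kN, M_B = -13915/96 kN·m

R_A = 14377/160 kN, M_A = 14593/96 kN·m, R_B = 13303/160 kN, M_B = -13915/96 kN·m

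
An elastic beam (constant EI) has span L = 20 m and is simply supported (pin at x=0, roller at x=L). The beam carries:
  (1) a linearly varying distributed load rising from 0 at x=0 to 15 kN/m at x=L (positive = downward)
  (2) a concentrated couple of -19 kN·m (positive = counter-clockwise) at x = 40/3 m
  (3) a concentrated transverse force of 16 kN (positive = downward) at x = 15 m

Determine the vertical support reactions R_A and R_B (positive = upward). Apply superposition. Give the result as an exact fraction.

Load 1 — triangular load w₀=15 kN/m (0→w₀ over full span):
  R_A = w₀L/6 = 15·20/6 = 50 kN
  R_B = w₀L/3 = 15·20/3 = 100 kN
Load 2 — applied couple M₀=-19 kN·m at a=40/3 m (b=L-a=20/3):
  R_A = M₀/L = (-19)/20 = -19/20 kN
  R_B = -M₀/L = -(-19)/20 = 19/20 kN
Load 3 — point force P=16 kN at a=15 m (b=L-a=5):
  R_A = Pb/L = 16·5/20 = 4 kN
  R_B = Pa/L = 16·15/20 = 12 kN
Superposition: R_A = 1061/20 kN, R_B = 2259/20 kN

R_A = 1061/20 kN, R_B = 2259/20 kN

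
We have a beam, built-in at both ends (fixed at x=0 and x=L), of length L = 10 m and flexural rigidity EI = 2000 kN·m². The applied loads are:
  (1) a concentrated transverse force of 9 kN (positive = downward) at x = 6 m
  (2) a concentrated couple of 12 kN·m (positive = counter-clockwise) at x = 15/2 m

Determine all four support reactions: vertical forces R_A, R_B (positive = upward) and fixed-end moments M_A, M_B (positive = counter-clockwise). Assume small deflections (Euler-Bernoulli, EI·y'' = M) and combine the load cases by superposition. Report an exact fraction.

R_A = 2259/500 kN, M_A = 1239/100 kN·m, R_B = 2241/500 kN, M_B = -1521/100 kN·m

Load 1 — point force P=9 kN at a=6 m (b=L-a=4):
  R_A = Pb²(3a+b)/L³ = 9·4²·(3·6+4)/10³ = 396/125 kN
  M_A = Pab²/L² = 9·6·4²/10² = 216/25 kN·m
  R_B = Pa²(a+3b)/L³ = 9·6²·(6+3·4)/10³ = 729/125 kN
  M_B = -Pa²b/L² = -9·6²·4/10² = -324/25 kN·m
Load 2 — applied couple M₀=12 kN·m at a=15/2 m (b=L-a=5/2):
  R_A = 6M₀ab/L³ = 6·12·(15/2)·(5/2)/10³ = 27/20 kN
  M_A = M₀b(2a-b)/L² = 12·(5/2)·(2·(15/2)-(5/2))/10² = 15/4 kN·m
  R_B = -6M₀ab/L³ = -6·12·(15/2)·(5/2)/10³ = -27/20 kN
  M_B = M₀a(2b-a)/L² = 12·(15/2)·(2·(5/2)-(15/2))/10² = -9/4 kN·m
Superposition: R_A = 2259/500 kN, M_A = 1239/100 kN·m, R_B = 2241/500 kN, M_B = -1521/100 kN·m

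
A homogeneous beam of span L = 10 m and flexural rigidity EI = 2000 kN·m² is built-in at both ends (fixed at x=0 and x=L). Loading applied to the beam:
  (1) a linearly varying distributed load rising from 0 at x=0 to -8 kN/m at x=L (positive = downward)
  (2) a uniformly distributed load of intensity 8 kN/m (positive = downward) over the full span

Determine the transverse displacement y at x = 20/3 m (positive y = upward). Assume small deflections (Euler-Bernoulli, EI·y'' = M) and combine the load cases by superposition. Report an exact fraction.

Load 1 — triangular load w₀=-8 kN/m (0→w₀ over full span):
  y_1 = -w₀x²(L-x)²(x+2L)/(120LEI) = -(-8)·(20/3)²·(10-(20/3))²·((20/3)+2·10)/(120·10·2000) = 32/729 m
Load 2 — uniform load w=8 kN/m over full span:
  y_2 = -wx²(L-x)²/(24EI) = -8·(20/3)²·(10-(20/3))²/(24·2000) = -20/243 m
Superposition: y = Σ y_i = -28/729 m ≈ -0.038409 m

y(20/3) = -28/729 m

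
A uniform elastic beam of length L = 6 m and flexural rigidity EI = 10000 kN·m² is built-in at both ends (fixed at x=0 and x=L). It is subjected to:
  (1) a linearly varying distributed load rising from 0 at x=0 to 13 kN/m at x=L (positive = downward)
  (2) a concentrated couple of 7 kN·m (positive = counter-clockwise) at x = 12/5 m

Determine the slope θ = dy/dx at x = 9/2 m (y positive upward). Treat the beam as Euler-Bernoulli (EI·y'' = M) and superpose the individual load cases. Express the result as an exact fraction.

θ(9/2) = 62547/64000000 rad

Load 1 — triangular load w₀=13 kN/m (0→w₀ over full span):
  θ_1 = -w₀(2x(L-x)(L-2x)(x+2L)+x²(L-x)²)/(120LEI) = -13·(2·(9/2)·(6-(9/2))·(6-2·(9/2))·((9/2)+2·6)+(9/2)²·(6-(9/2))²)/(120·6·10000) = 14391/12800000 rad
Load 2 — applied couple M₀=7 kN·m at a=12/5 m (b=L-a=18/5):
  θ_2 = (R_Ax²/2 - M_Ax - M₀(x-a))/EI  [x>a] with R_A=42/25, M_A=21/25 = ((42/25)·(9/2)²/2 - (21/25)·(9/2) - 7·((9/2)-(12/5)))/10000 = -147/1000000 rad
Superposition: θ = Σ θ_i = 62547/64000000 rad ≈ 0.000977 rad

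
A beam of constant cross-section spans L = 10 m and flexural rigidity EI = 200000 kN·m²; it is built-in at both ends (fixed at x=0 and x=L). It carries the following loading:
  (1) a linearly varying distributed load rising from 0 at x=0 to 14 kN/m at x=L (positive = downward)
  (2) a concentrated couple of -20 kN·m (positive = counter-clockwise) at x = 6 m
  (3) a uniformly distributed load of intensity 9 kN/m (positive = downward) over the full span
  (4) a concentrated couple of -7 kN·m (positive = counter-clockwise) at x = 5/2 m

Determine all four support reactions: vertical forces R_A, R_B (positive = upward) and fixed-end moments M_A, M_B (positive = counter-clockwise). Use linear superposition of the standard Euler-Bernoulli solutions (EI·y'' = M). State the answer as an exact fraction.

Load 1 — triangular load w₀=14 kN/m (0→w₀ over full span):
  R_A = 3w₀L/20 = 3·14·10/20 = 21 kN
  M_A = w₀L²/30 = 14·10²/30 = 140/3 kN·m
  R_B = 7w₀L/20 = 7·14·10/20 = 49 kN
  M_B = -w₀L²/20 = -14·10²/20 = -70 kN·m
Load 2 — applied couple M₀=-20 kN·m at a=6 m (b=L-a=4):
  R_A = 6M₀ab/L³ = 6·(-20)·6·4/10³ = -72/25 kN
  M_A = M₀b(2a-b)/L² = (-20)·4·(2·6-4)/10² = -32/5 kN·m
  R_B = -6M₀ab/L³ = -6·(-20)·6·4/10³ = 72/25 kN
  M_B = M₀a(2b-a)/L² = (-20)·6·(2·4-6)/10² = -12/5 kN·m
Load 3 — uniform load w=9 kN/m over full span:
  R_A = wL/2 = 9·10/2 = 45 kN
  M_A = wL²/12 = 9·10²/12 = 75 kN·m
  R_B = wL/2 = 9·10/2 = 45 kN
  M_B = -wL²/12 = -9·10²/12 = -75 kN·m
Load 4 — applied couple M₀=-7 kN·m at a=5/2 m (b=L-a=15/2):
  R_A = 6M₀ab/L³ = 6·(-7)·(5/2)·(15/2)/10³ = -63/80 kN
  M_A = M₀b(2a-b)/L² = (-7)·(15/2)·(2·(5/2)-(15/2))/10² = 21/16 kN·m
  R_B = -6M₀ab/L³ = -6·(-7)·(5/2)·(15/2)/10³ = 63/80 kN
  M_B = M₀a(2b-a)/L² = (-7)·(5/2)·(2·(15/2)-(5/2))/10² = -35/16 kN·m
Superposition: R_A = 24933/400 kN, M_A = 27979/240 kN·m, R_B = 39067/400 kN, M_B = -11967/80 kN·m

R_A = 24933/400 kN, M_A = 27979/240 kN·m, R_B = 39067/400 kN, M_B = -11967/80 kN·m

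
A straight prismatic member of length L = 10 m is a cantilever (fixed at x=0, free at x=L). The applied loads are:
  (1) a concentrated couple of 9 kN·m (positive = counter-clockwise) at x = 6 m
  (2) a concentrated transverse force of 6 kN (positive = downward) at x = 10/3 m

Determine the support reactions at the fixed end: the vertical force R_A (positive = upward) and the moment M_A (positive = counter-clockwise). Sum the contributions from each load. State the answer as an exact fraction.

R_A = 6 kN, M_A = 11 kN·m

Load 1 — applied couple M₀=9 kN·m at a=6 m (b=L-a=4):
  R_A = 0 kN
  M_A = -M₀ = -9 kN·m
Load 2 — point force P=6 kN at a=10/3 m (b=L-a=20/3):
  R_A = P = 6 kN
  M_A = Pa = 6·(10/3) = 20 kN·m
Superposition: R_A = 6 kN, M_A = 11 kN·m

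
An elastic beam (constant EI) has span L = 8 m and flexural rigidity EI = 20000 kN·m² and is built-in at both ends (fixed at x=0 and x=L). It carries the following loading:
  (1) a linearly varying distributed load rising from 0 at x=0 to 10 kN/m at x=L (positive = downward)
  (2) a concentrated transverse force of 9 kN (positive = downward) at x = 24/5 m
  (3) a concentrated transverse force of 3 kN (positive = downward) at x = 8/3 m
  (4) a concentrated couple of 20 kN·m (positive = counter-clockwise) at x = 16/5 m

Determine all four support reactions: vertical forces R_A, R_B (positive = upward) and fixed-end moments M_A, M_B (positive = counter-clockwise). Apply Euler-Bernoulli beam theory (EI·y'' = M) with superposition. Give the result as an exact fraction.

Load 1 — triangular load w₀=10 kN/m (0→w₀ over full span):
  R_A = 3w₀L/20 = 3·10·8/20 = 12 kN
  M_A = w₀L²/30 = 10·8²/30 = 64/3 kN·m
  R_B = 7w₀L/20 = 7·10·8/20 = 28 kN
  M_B = -w₀L²/20 = -10·8²/20 = -32 kN·m
Load 2 — point force P=9 kN at a=24/5 m (b=L-a=16/5):
  R_A = Pb²(3a+b)/L³ = 9·(16/5)²·(3·(24/5)+(16/5))/8³ = 396/125 kN
  M_A = Pab²/L² = 9·(24/5)·(16/5)²/8² = 864/125 kN·m
  R_B = Pa²(a+3b)/L³ = 9·(24/5)²·((24/5)+3·(16/5))/8³ = 729/125 kN
  M_B = -Pa²b/L² = -9·(24/5)²·(16/5)/8² = -1296/125 kN·m
Load 3 — point force P=3 kN at a=8/3 m (b=L-a=16/3):
  R_A = Pb²(3a+b)/L³ = 3·(16/3)²·(3·(8/3)+(16/3))/8³ = 20/9 kN
  M_A = Pab²/L² = 3·(8/3)·(16/3)²/8² = 32/9 kN·m
  R_B = Pa²(a+3b)/L³ = 3·(8/3)²·((8/3)+3·(16/3))/8³ = 7/9 kN
  M_B = -Pa²b/L² = -3·(8/3)²·(16/3)/8² = -16/9 kN·m
Load 4 — applied couple M₀=20 kN·m at a=16/5 m (b=L-a=24/5):
  R_A = 6M₀ab/L³ = 6·20·(16/5)·(24/5)/8³ = 18/5 kN
  M_A = M₀b(2a-b)/L² = 20·(24/5)·(2·(16/5)-(24/5))/8² = 12/5 kN·m
  R_B = -6M₀ab/L³ = -6·20·(16/5)·(24/5)/8³ = -18/5 kN
  M_B = M₀a(2b-a)/L² = 20·(16/5)·(2·(24/5)-(16/5))/8² = 32/5 kN·m
Superposition: R_A = 23614/1125 kN, M_A = 38476/1125 kN·m, R_B = 34886/1125 kN, M_B = -42464/1125 kN·m

R_A = 23614/1125 kN, M_A = 38476/1125 kN·m, R_B = 34886/1125 kN, M_B = -42464/1125 kN·m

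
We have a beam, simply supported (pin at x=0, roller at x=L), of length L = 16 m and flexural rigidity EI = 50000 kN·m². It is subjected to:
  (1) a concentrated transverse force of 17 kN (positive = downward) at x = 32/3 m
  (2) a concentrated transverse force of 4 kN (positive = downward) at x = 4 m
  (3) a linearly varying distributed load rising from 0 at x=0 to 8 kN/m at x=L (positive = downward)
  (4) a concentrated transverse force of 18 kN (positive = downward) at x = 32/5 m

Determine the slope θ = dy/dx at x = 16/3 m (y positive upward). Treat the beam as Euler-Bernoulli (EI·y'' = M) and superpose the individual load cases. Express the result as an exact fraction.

Load 1 — point force P=17 kN at a=32/3 m (b=L-a=16/3):
  θ_1 = -Pb(L²-b²-3x²)/(6LEI)  [x≤a] = -17·(16/3)·(16²-(16/3)²-3·(16/3)²)/(6·16·50000) = -136/50625 rad
Load 2 — point force P=4 kN at a=4 m (b=L-a=12):
  θ_2 = -Pa(2L²-6Lx+3x²+a²)/(6LEI)  [x>a] = -4·4·(2·16²-6·16·(16/3)+3·(16/3)²+4²)/(6·16·50000) = -19/56250 rad
Load 3 — triangular load w₀=8 kN/m (0→w₀ over full span):
  θ_3 = -w₀(7L⁴-30L²x²+15x⁴)/(360LEI) = -8·(7·16⁴-30·16²·(16/3)²+15·(16/3)⁴)/(360·16·50000) = -26624/3796875 rad
Load 4 — point force P=18 kN at a=32/5 m (b=L-a=48/5):
  θ_4 = -Pb(L²-b²-3x²)/(6LEI)  [x≤a] = -18·(48/5)·(16²-(48/5)²-3·(16/3)²)/(6·16·50000) = -1104/390625 rad
Superposition: θ = Σ θ_i = -2441869/189843750 rad ≈ -0.012863 rad

θ(16/3) = -2441869/189843750 rad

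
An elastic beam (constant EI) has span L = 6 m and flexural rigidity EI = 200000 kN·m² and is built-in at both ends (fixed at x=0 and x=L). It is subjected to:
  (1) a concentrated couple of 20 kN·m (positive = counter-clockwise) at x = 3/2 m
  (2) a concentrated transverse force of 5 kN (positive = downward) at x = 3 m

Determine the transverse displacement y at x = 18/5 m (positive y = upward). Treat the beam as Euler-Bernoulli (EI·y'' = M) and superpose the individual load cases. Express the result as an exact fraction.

y(18/5) = 27/1250000 m

Load 1 — applied couple M₀=20 kN·m at a=3/2 m (b=L-a=9/2):
  y_1 = (R_Ax³/6 - M_Ax²/2 - M₀(x-a)²/2)/EI  [x>a] with R_A=15/4, M_A=-15/4 = ((15/4)·(18/5)³/6 - (-15/4)·(18/5)²/2 - 20·((18/5)-(3/2))²/2)/200000 = 117/2500000 m
Load 2 — point force P=5 kN at a=3 m (b=L-a=3):
  y_2 = -Pa²(L-x)²(3bL-(3b+a)(L-x))/(6L³EI)  [x>a] = -5·3²·(6-(18/5))²·(3·3·6-(3·3+3)·(6-(18/5)))/(6·6³·200000) = -63/2500000 m
Superposition: y = Σ y_i = 27/1250000 m ≈ 0.000022 m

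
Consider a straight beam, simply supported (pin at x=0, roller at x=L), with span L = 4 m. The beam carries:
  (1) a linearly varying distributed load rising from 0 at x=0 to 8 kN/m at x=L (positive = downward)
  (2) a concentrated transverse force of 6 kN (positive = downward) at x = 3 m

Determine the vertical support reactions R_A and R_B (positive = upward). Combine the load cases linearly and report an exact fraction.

R_A = 41/6 kN, R_B = 91/6 kN

Load 1 — triangular load w₀=8 kN/m (0→w₀ over full span):
  R_A = w₀L/6 = 8·4/6 = 16/3 kN
  R_B = w₀L/3 = 8·4/3 = 32/3 kN
Load 2 — point force P=6 kN at a=3 m (b=L-a=1):
  R_A = Pb/L = 6·1/4 = 3/2 kN
  R_B = Pa/L = 6·3/4 = 9/2 kN
Superposition: R_A = 41/6 kN, R_B = 91/6 kN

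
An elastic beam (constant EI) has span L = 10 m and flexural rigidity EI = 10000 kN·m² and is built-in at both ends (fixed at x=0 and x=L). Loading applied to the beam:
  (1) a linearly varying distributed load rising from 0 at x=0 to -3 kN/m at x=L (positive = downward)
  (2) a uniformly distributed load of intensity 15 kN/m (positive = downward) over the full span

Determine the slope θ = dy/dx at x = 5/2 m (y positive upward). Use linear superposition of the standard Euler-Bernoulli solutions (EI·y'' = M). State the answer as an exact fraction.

θ(5/2) = -1083/102400 rad

Load 1 — triangular load w₀=-3 kN/m (0→w₀ over full span):
  θ_1 = -w₀(2x(L-x)(L-2x)(x+2L)+x²(L-x)²)/(120LEI) = -(-3)·(2·(5/2)·(10-(5/2))·(10-2·(5/2))·((5/2)+2·10)+(5/2)²·(10-(5/2))²)/(120·10·10000) = 117/102400 rad
Load 2 — uniform load w=15 kN/m over full span:
  θ_2 = -wx(L-x)(L-2x)/(12EI) = -15·(5/2)·(10-(5/2))·(10-2·(5/2))/(12·10000) = -3/256 rad
Superposition: θ = Σ θ_i = -1083/102400 rad ≈ -0.010576 rad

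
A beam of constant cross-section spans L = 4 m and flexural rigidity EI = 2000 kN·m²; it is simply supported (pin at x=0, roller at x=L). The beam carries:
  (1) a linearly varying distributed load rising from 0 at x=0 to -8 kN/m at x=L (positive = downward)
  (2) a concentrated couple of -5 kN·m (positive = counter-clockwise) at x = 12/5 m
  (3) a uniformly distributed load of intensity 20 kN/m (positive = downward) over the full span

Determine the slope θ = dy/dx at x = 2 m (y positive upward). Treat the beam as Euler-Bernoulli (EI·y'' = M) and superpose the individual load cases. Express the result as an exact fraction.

θ(2) = -13/180000 rad

Load 1 — triangular load w₀=-8 kN/m (0→w₀ over full span):
  θ_1 = -w₀(7L⁴-30L²x²+15x⁴)/(360LEI) = -(-8)·(7·4⁴-30·4²·2²+15·2⁴)/(360·4·2000) = 7/22500 rad
Load 2 — applied couple M₀=-5 kN·m at a=12/5 m (b=L-a=8/5):
  θ_2 = (M₀x²/(2L)+C₁)/EI  [x≤a] with C₁=M₀(3b²-L²)/(6L)=26/15 = ((-5)·2²/(2·4)+(26/15))/2000 = -23/60000 rad
Load 3 — uniform load w=20 kN/m over full span:
  θ_3 = -w(L³-6Lx²+4x³)/(24EI) = -20·(4³-6·4·2²+4·2³)/(24·2000) = 0 rad
Superposition: θ = Σ θ_i = -13/180000 rad ≈ -0.000072 rad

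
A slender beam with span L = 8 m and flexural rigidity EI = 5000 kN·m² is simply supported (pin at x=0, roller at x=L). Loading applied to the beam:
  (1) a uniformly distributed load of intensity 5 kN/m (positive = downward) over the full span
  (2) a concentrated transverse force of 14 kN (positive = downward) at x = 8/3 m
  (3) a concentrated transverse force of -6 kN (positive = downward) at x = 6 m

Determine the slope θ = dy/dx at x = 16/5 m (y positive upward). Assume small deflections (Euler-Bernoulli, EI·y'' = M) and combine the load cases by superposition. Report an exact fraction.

θ(16/5) = -68377/10125000 rad

Load 1 — uniform load w=5 kN/m over full span:
  θ_1 = -w(L³-6Lx²+4x³)/(24EI) = -5·(8³-6·8·(16/5)²+4·(16/5)³)/(24·5000) = -296/46875 rad
Load 2 — point force P=14 kN at a=8/3 m (b=L-a=16/3):
  θ_2 = -Pa(2L²-6Lx+3x²+a²)/(6LEI)  [x>a] = -14·(8/3)·(2·8²-6·8·(16/5)+3·(16/5)²+(8/3)²)/(6·8·5000) = -2408/1265625 rad
Load 3 — point force P=-6 kN at a=6 m (b=L-a=2):
  θ_3 = -Pb(L²-b²-3x²)/(6LEI)  [x≤a] = -(-6)·2·(8²-2²-3·(16/5)²)/(6·8·5000) = 183/125000 rad
Superposition: θ = Σ θ_i = -68377/10125000 rad ≈ -0.006753 rad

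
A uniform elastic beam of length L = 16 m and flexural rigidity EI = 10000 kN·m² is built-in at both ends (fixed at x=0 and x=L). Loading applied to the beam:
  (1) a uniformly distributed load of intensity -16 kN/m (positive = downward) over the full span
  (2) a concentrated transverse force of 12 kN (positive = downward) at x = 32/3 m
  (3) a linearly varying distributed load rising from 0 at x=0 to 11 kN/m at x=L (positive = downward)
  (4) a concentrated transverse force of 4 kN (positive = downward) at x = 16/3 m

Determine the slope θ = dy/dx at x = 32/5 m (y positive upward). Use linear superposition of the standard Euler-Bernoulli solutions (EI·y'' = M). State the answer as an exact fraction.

Load 1 — uniform load w=-16 kN/m over full span:
  θ_1 = -wx(L-x)(L-2x)/(12EI) = -(-16)·(32/5)·(16-(32/5))·(16-2·(32/5))/(12·10000) = 2048/78125 rad
Load 2 — point force P=12 kN at a=32/3 m (b=L-a=16/3):
  θ_2 = -Pb²x(2aL-(3a+b)x)/(2L³EI)  [x≤a] = -12·(16/3)²·(32/5)·(2·(32/3)·16-(3·(32/3)+(16/3))·(32/5))/(2·16³·10000) = -128/46875 rad
Load 3 — triangular load w₀=11 kN/m (0→w₀ over full span):
  θ_3 = -w₀(2x(L-x)(L-2x)(x+2L)+x²(L-x)²)/(120LEI) = -11·(2·(32/5)·(16-(32/5))·(16-2·(32/5))·((32/5)+2·16)+(32/5)²·(16-(32/5))²)/(120·16·10000) = -4224/390625 rad
Load 4 — point force P=4 kN at a=16/3 m (b=L-a=32/3):
  θ_4 = Pa²(L-x)(2bL-(3b+a)(L-x))/(2L³EI)  [x>a] = 4·(16/3)²·(16-(32/5))·(2·(32/3)·16-(3·(32/3)+(16/3))·(16-(32/5)))/(2·16³·10000) = -32/140625 rad
Superposition: θ = Σ θ_i = 43744/3515625 rad ≈ 0.012443 rad

θ(32/5) = 43744/3515625 rad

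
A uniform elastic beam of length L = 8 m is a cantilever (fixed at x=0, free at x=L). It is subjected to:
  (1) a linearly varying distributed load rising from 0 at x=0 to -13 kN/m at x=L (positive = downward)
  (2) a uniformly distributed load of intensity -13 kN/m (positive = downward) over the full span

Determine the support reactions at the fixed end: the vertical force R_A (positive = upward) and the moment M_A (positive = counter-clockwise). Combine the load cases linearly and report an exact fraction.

R_A = -156 kN, M_A = -2080/3 kN·m

Load 1 — triangular load w₀=-13 kN/m (0→w₀ over full span):
  R_A = w₀L/2 = (-13)·8/2 = -52 kN
  M_A = w₀L²/3 = (-13)·8²/3 = -832/3 kN·m
Load 2 — uniform load w=-13 kN/m over full span:
  R_A = wL = (-13)·8 = -104 kN
  M_A = wL²/2 = (-13)·8²/2 = -416 kN·m
Superposition: R_A = -156 kN, M_A = -2080/3 kN·m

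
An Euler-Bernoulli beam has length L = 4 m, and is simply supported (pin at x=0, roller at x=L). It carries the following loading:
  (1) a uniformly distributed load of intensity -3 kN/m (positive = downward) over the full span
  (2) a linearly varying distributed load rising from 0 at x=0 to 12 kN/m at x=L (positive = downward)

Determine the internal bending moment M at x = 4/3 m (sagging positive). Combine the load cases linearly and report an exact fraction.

Load 1 — uniform load w=-3 kN/m over full span:
  M_1 = wx(L-x)/2 = (-3)·(4/3)·(4-(4/3))/2 = -16/3 kN·m
Load 2 — triangular load w₀=12 kN/m (0→w₀ over full span):
  M_2 = w₀Lx/6 - w₀x³/(6L) = 12·4·(4/3)/6 - 12·(4/3)³/(6·4) = 256/27 kN·m
Superposition: M = Σ M_i = 112/27 kN·m ≈ 4.148148 kN·m

M(4/3) = 112/27 kN·m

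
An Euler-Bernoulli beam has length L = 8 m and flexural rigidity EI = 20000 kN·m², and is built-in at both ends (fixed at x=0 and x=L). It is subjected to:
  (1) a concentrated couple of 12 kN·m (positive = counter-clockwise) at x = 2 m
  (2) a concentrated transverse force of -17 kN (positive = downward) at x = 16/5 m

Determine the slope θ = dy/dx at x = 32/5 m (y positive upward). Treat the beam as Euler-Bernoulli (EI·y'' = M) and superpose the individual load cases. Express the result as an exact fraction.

θ(32/5) = -1667/1953125 rad

Load 1 — applied couple M₀=12 kN·m at a=2 m (b=L-a=6):
  θ_1 = (R_Ax²/2 - M_Ax - M₀(x-a))/EI  [x>a] with R_A=27/16, M_A=-9/4 = ((27/16)·(32/5)²/2 - (-9/4)·(32/5) - 12·((32/5)-2))/20000 = -3/15625 rad
Load 2 — point force P=-17 kN at a=16/5 m (b=L-a=24/5):
  θ_2 = Pa²(L-x)(2bL-(3b+a)(L-x))/(2L³EI)  [x>a] = (-17)·(16/5)²·(8-(32/5))·(2·(24/5)·8-(3·(24/5)+(16/5))·(8-(32/5)))/(2·8³·20000) = -1292/1953125 rad
Superposition: θ = Σ θ_i = -1667/1953125 rad ≈ -0.000854 rad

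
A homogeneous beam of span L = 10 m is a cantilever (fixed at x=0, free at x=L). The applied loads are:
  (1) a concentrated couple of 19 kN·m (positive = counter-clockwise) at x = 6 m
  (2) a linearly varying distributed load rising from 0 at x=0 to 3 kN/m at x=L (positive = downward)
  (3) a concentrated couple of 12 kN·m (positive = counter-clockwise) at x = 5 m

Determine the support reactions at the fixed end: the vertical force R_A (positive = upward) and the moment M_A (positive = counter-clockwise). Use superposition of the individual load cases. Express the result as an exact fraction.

R_A = 15 kN, M_A = 69 kN·m

Load 1 — applied couple M₀=19 kN·m at a=6 m (b=L-a=4):
  R_A = 0 kN
  M_A = -M₀ = -19 kN·m
Load 2 — triangular load w₀=3 kN/m (0→w₀ over full span):
  R_A = w₀L/2 = 3·10/2 = 15 kN
  M_A = w₀L²/3 = 3·10²/3 = 100 kN·m
Load 3 — applied couple M₀=12 kN·m at a=5 m (b=L-a=5):
  R_A = 0 kN
  M_A = -M₀ = -12 kN·m
Superposition: R_A = 15 kN, M_A = 69 kN·m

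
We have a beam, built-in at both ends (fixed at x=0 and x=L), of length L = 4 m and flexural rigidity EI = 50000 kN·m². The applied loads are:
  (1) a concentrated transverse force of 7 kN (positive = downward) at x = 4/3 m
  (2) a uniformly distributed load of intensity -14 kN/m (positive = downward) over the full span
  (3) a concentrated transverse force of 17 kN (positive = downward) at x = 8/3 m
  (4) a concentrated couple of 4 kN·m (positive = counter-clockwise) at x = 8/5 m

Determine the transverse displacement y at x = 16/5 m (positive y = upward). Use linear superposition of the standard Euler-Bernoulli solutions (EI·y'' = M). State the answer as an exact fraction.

Load 1 — point force P=7 kN at a=4/3 m (b=L-a=8/3):
  y_1 = -Pa²(L-x)²(3bL-(3b+a)(L-x))/(6L³EI)  [x>a] = -7·(4/3)²·(4-(16/5))²·(3·(8/3)·4-(3·(8/3)+(4/3))·(4-(16/5)))/(6·4³·50000) = -322/31640625 m
Load 2 — uniform load w=-14 kN/m over full span:
  y_2 = -wx²(L-x)²/(24EI) = -(-14)·(16/5)²·(4-(16/5))²/(24·50000) = 448/5859375 m
Load 3 — point force P=17 kN at a=8/3 m (b=L-a=4/3):
  y_3 = -Pa²(L-x)²(3bL-(3b+a)(L-x))/(6L³EI)  [x>a] = -17·(8/3)²·(4-(16/5))²·(3·(4/3)·4-(3·(4/3)+(8/3))·(4-(16/5)))/(6·4³·50000) = -272/6328125 m
Load 4 — applied couple M₀=4 kN·m at a=8/5 m (b=L-a=12/5):
  y_4 = (R_Ax³/6 - M_Ax²/2 - M₀(x-a)²/2)/EI  [x>a] with R_A=36/25, M_A=12/25 = ((36/25)·(16/5)³/6 - (12/25)·(16/5)²/2 - 4·((16/5)-(8/5))²/2)/50000 = 56/9765625 m
Superposition: y = Σ y_i = 22966/791015625 m ≈ 0.000029 m

y(16/5) = 22966/791015625 m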